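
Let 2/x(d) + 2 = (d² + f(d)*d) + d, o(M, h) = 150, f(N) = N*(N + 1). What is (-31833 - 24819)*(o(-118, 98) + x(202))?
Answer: -8842190354763/1040527 ≈ -8.4978e+6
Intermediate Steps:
f(N) = N*(1 + N)
x(d) = 2/(-2 + d + d² + d²*(1 + d)) (x(d) = 2/(-2 + ((d² + (d*(1 + d))*d) + d)) = 2/(-2 + ((d² + d²*(1 + d)) + d)) = 2/(-2 + (d + d² + d²*(1 + d))) = 2/(-2 + d + d² + d²*(1 + d)))
(-31833 - 24819)*(o(-118, 98) + x(202)) = (-31833 - 24819)*(150 + 2/(-2 + 202 + 202³ + 2*202²)) = -56652*(150 + 2/(-2 + 202 + 8242408 + 2*40804)) = -56652*(150 + 2/(-2 + 202 + 8242408 + 81608)) = -56652*(150 + 2/8324216) = -56652*(150 + 2*(1/8324216)) = -56652*(150 + 1/4162108) = -56652*624316201/4162108 = -8842190354763/1040527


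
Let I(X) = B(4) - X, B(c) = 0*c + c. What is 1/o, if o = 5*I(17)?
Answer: -1/65 ≈ -0.015385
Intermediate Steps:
B(c) = c (B(c) = 0 + c = c)
I(X) = 4 - X
o = -65 (o = 5*(4 - 1*17) = 5*(4 - 17) = 5*(-13) = -65)
1/o = 1/(-65) = -1/65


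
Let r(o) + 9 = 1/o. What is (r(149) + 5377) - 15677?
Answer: -1536040/149 ≈ -10309.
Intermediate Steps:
r(o) = -9 + 1/o
(r(149) + 5377) - 15677 = ((-9 + 1/149) + 5377) - 15677 = (-1340/149 + 5377) - 15677 = 799833/149 - 15677 = -1536040/149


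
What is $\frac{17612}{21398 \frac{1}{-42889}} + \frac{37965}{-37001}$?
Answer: $- \frac{13974963626069}{395873699} \approx -35302.0$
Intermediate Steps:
$\frac{17612}{21398 \frac{1}{-42889}} + \frac{37965}{-37001} = \frac{17612}{21398 \left(- \frac{1}{42889}\right)} + 37965 \left(- \frac{1}{37001}\right) = \frac{17612}{- \frac{21398}{42889}} - \frac{37965}{37001} = 17612 \left(- \frac{42889}{21398}\right) - \frac{37965}{37001} = - \frac{377680534}{10699} - \frac{37965}{37001} = - \frac{13974963626069}{395873699}$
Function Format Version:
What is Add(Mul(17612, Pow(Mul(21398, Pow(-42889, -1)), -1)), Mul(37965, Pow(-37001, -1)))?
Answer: Rational(-13974963626069, 395873699) ≈ -35302.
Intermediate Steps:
Add(Mul(17612, Pow(Mul(21398, Pow(-42889, -1)), -1)), Mul(37965, Pow(-37001, -1))) = Add(Mul(17612, Pow(Mul(21398, Rational(-1, 42889)), -1)), Mul(37965, Rational(-1, 37001))) = Add(Mul(17612, Pow(Rational(-21398, 42889), -1)), Rational(-37965, 37001)) = Add(Mul(17612, Rational(-42889, 21398)), Rational(-37965, 37001)) = Add(Rational(-377680534, 10699), Rational(-37965, 37001)) = Rational(-13974963626069, 395873699)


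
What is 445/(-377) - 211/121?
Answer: -133392/45617 ≈ -2.9242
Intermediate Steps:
445/(-377) - 211/121 = 445*(-1/377) - 211*1/121 = -445/377 - 211/121 = -133392/45617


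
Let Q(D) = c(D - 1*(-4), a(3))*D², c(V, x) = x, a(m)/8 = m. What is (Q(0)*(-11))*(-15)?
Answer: 0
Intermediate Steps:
a(m) = 8*m
Q(D) = 24*D² (Q(D) = (8*3)*D² = 24*D²)
(Q(0)*(-11))*(-15) = ((24*0²)*(-11))*(-15) = ((24*0)*(-11))*(-15) = (0*(-11))*(-15) = 0*(-15) = 0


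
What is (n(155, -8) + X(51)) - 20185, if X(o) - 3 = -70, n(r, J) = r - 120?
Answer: -20217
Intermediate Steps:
n(r, J) = -120 + r
X(o) = -67 (X(o) = 3 - 70 = -67)
(n(155, -8) + X(51)) - 20185 = ((-120 + 155) - 67) - 20185 = (35 - 67) - 20185 = -32 - 20185 = -20217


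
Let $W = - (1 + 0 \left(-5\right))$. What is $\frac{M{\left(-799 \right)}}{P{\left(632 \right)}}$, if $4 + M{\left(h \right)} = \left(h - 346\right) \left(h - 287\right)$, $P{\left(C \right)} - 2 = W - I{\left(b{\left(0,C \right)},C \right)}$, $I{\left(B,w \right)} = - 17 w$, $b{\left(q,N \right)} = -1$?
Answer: $\frac{177638}{1535} \approx 115.73$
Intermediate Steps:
$W = -1$ ($W = - (1 + 0) = \left(-1\right) 1 = -1$)
$P{\left(C \right)} = 1 + 17 C$ ($P{\left(C \right)} = 2 - \left(1 - 17 C\right) = 2 + \left(-1 + 17 C\right) = 1 + 17 C$)
$M{\left(h \right)} = -4 + \left(-346 + h\right) \left(-287 + h\right)$ ($M{\left(h \right)} = -4 + \left(h - 346\right) \left(h - 287\right) = -4 + \left(-346 + h\right) \left(-287 + h\right)$)
$\frac{M{\left(-799 \right)}}{P{\left(632 \right)}} = \frac{99298 + \left(-799\right)^{2} - -505767}{1 + 17 \cdot 632} = \frac{99298 + 638401 + 505767}{1 + 10744} = \frac{1243466}{10745} = 1243466 \cdot \frac{1}{10745} = \frac{177638}{1535}$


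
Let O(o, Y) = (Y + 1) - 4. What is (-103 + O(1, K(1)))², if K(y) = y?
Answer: 11025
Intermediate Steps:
O(o, Y) = -3 + Y (O(o, Y) = (1 + Y) - 4 = -3 + Y)
(-103 + O(1, K(1)))² = (-103 + (-3 + 1))² = (-103 - 2)² = (-105)² = 11025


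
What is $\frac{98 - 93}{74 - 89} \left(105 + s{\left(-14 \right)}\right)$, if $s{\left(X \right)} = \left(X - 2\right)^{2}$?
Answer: $- \frac{361}{3} \approx -120.33$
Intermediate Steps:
$s{\left(X \right)} = \left(-2 + X\right)^{2}$
$\frac{98 - 93}{74 - 89} \left(105 + s{\left(-14 \right)}\right) = \frac{98 - 93}{74 - 89} \left(105 + \left(-2 - 14\right)^{2}\right) = \frac{5}{-15} \left(105 + \left(-16\right)^{2}\right) = 5 \left(- \frac{1}{15}\right) \left(105 + 256\right) = \left(- \frac{1}{3}\right) 361 = - \frac{361}{3}$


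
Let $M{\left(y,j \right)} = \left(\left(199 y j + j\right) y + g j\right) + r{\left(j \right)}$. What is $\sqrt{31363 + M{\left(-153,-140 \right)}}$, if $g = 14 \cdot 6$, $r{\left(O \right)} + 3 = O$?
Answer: $2 i \sqrt{163033465} \approx 25537.0 i$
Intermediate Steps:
$r{\left(O \right)} = -3 + O$
$g = 84$
$M{\left(y,j \right)} = -3 + 85 j + y \left(j + 199 j y\right)$ ($M{\left(y,j \right)} = \left(\left(199 y j + j\right) y + 84 j\right) + \left(-3 + j\right) = \left(\left(199 j y + j\right) y + 84 j\right) + \left(-3 + j\right) = \left(\left(j + 199 j y\right) y + 84 j\right) + \left(-3 + j\right) = \left(y \left(j + 199 j y\right) + 84 j\right) + \left(-3 + j\right) = \left(84 j + y \left(j + 199 j y\right)\right) + \left(-3 + j\right) = -3 + 85 j + y \left(j + 199 j y\right)$)
$\sqrt{31363 + M{\left(-153,-140 \right)}} = \sqrt{31363 + \left(-3 + 85 \left(-140\right) - -21420 + 199 \left(-140\right) \left(-153\right)^{2}\right)} = \sqrt{31363 + \left(-3 - 11900 + 21420 + 199 \left(-140\right) 23409\right)} = \sqrt{31363 - 652165223} = \sqrt{-652133860} = 2 i \sqrt{163033465}$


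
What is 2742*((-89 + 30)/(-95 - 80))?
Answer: 161778/175 ≈ 924.45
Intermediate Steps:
2742*((-89 + 30)/(-95 - 80)) = 2742*(-59/(-175)) = 2742*(-59*(-1/175)) = 2742*(59/175) = 161778/175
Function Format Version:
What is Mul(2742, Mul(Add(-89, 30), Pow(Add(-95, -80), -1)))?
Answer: Rational(161778, 175) ≈ 924.45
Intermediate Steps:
Mul(2742, Mul(Add(-89, 30), Pow(Add(-95, -80), -1))) = Mul(2742, Mul(-59, Pow(-175, -1))) = Mul(2742, Mul(-59, Rational(-1, 175))) = Mul(2742, Rational(59, 175)) = Rational(161778, 175)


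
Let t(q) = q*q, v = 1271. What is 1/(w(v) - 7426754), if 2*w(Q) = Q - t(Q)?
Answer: -1/8233839 ≈ -1.2145e-7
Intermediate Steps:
t(q) = q**2
w(Q) = Q/2 - Q**2/2 (w(Q) = (Q - Q**2)/2 = Q/2 - Q**2/2)
1/(w(v) - 7426754) = 1/((1/2)*1271*(1 - 1*1271) - 7426754) = 1/((1/2)*1271*(1 - 1271) - 7426754) = 1/((1/2)*1271*(-1270) - 7426754) = 1/(-807085 - 7426754) = 1/(-8233839) = -1/8233839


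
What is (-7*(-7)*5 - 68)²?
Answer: 31329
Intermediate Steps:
(-7*(-7)*5 - 68)² = (49*5 - 68)² = (245 - 68)² = 177² = 31329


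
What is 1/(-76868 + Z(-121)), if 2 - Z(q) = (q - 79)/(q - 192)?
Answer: -313/24059258 ≈ -1.3010e-5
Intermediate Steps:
Z(q) = 2 - (-79 + q)/(-192 + q) (Z(q) = 2 - (q - 79)/(q - 192) = 2 - (-79 + q)/(-192 + q))
1/(-76868 + Z(-121)) = 1/(-76868 + (-305 - 121)/(-192 - 121)) = 1/(-76868 - 426/(-313)) = 1/(-76868 - 1/313*(-426)) = 1/(-76868 + 426/313) = 1/(-24059258/313) = -313/24059258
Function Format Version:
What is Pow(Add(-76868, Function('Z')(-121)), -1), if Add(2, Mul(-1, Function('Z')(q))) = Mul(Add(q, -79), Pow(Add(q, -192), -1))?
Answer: Rational(-313, 24059258) ≈ -1.3010e-5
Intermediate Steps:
Function('Z')(q) = Add(2, Mul(-1, Pow(Add(-192, q), -1), Add(-79, q))) (Function('Z')(q) = Add(2, Mul(-1, Mul(Add(q, -79), Pow(Add(q, -192), -1)))) = Add(2, Mul(-1, Mul(Add(-79, q), Pow(Add(-192, q), -1)))) = Add(2, Mul(-1, Mul(Pow(Add(-192, q), -1), Add(-79, q)))) = Add(2, Mul(-1, Pow(Add(-192, q), -1), Add(-79, q))))
Pow(Add(-76868, Function('Z')(-121)), -1) = Pow(Add(-76868, Mul(Pow(Add(-192, -121), -1), Add(-305, -121))), -1) = Pow(Add(-76868, Mul(Pow(-313, -1), -426)), -1) = Pow(Add(-76868, Mul(Rational(-1, 313), -426)), -1) = Pow(Add(-76868, Rational(426, 313)), -1) = Pow(Rational(-24059258, 313), -1) = Rational(-313, 24059258)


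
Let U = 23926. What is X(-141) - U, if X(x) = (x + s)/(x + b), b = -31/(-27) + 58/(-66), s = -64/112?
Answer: -6999950827/292579 ≈ -23925.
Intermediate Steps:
s = -4/7 (s = -64*1/112 = -4/7 ≈ -0.57143)
b = 80/297 (b = -31*(-1/27) + 58*(-1/66) = 31/27 - 29/33 = 80/297 ≈ 0.26936)
X(x) = (-4/7 + x)/(80/297 + x) (X(x) = (x - 4/7)/(x + 80/297) = (-4/7 + x)/(80/297 + x))
X(-141) - U = 297*(-4 + 7*(-141))/(7*(80 + 297*(-141))) - 1*23926 = 297*(-4 - 987)/(7*(80 - 41877)) - 23926 = (297/7)*(-991)/(-41797) - 23926 = (297/7)*(-1/41797)*(-991) - 23926 = 294327/292579 - 23926 = -6999950827/292579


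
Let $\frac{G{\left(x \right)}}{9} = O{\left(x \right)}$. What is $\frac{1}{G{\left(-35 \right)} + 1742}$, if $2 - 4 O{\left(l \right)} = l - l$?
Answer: $\frac{2}{3493} \approx 0.00057257$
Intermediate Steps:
$O{\left(l \right)} = \frac{1}{2}$ ($O{\left(l \right)} = \frac{1}{2} - \frac{l - l}{4} = \frac{1}{2} - 0 = \frac{1}{2} + 0 = \frac{1}{2}$)
$G{\left(x \right)} = \frac{9}{2}$ ($G{\left(x \right)} = 9 \cdot \frac{1}{2} = \frac{9}{2}$)
$\frac{1}{G{\left(-35 \right)} + 1742} = \frac{1}{\frac{9}{2} + 1742} = \frac{1}{\frac{3493}{2}} = \frac{2}{3493}$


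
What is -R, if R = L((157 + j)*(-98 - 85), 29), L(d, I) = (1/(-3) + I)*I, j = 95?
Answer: -2494/3 ≈ -831.33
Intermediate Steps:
L(d, I) = I*(-1/3 + I) (L(d, I) = (-1/3 + I)*I = I*(-1/3 + I))
R = 2494/3 (R = 29*(-1/3 + 29) = 29*(86/3) = 2494/3 ≈ 831.33)
-R = -1*2494/3 = -2494/3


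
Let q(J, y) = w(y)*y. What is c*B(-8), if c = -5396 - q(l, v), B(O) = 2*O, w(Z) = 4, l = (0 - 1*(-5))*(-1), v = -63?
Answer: 82304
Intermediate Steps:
l = -5 (l = (0 + 5)*(-1) = 5*(-1) = -5)
q(J, y) = 4*y
c = -5144 (c = -5396 - 4*(-63) = -5396 - 1*(-252) = -5396 + 252 = -5144)
c*B(-8) = -10288*(-8) = -5144*(-16) = 82304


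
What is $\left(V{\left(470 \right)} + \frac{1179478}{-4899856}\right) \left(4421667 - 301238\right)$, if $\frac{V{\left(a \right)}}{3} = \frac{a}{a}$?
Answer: $\frac{27854285459305}{2449928} \approx 1.1369 \cdot 10^{7}$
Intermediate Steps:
$V{\left(a \right)} = 3$ ($V{\left(a \right)} = 3 \frac{a}{a} = 3 \cdot 1 = 3$)
$\left(V{\left(470 \right)} + \frac{1179478}{-4899856}\right) \left(4421667 - 301238\right) = \left(3 + \frac{1179478}{-4899856}\right) \left(4421667 - 301238\right) = \left(3 + 1179478 \left(- \frac{1}{4899856}\right)\right) 4120429 = \left(3 - \frac{589739}{2449928}\right) 4120429 = \frac{6760045}{2449928} \cdot 4120429 = \frac{27854285459305}{2449928}$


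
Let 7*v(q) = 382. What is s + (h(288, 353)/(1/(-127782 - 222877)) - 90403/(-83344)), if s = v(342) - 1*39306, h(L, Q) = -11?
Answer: 2227450959973/583408 ≈ 3.8180e+6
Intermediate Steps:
v(q) = 382/7 (v(q) = (⅐)*382 = 382/7)
s = -274760/7 (s = 382/7 - 1*39306 = 382/7 - 39306 = -274760/7 ≈ -39251.)
s + (h(288, 353)/(1/(-127782 - 222877)) - 90403/(-83344)) = -274760/7 + (-11/(1/(-127782 - 222877)) - 90403/(-83344)) = -274760/7 + (-11/(1/(-350659)) - 90403*(-1/83344)) = -274760/7 + (-11/(-1/350659) + 90403/83344) = -274760/7 + (-11*(-350659) + 90403/83344) = -274760/7 + (3857249 + 90403/83344) = -274760/7 + 321478651059/83344 = 2227450959973/583408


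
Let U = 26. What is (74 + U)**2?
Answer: 10000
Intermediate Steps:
(74 + U)**2 = (74 + 26)**2 = 100**2 = 10000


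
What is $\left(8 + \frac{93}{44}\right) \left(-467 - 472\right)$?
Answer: $- \frac{417855}{44} \approx -9496.7$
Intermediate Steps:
$\left(8 + \frac{93}{44}\right) \left(-467 - 472\right) = \left(8 + 93 \cdot \frac{1}{44}\right) \left(-939\right) = \left(8 + \frac{93}{44}\right) \left(-939\right) = \frac{445}{44} \left(-939\right) = - \frac{417855}{44}$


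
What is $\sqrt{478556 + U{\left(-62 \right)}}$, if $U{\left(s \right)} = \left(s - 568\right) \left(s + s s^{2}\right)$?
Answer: $8 \sqrt{2354129} \approx 12275.0$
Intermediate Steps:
$U{\left(s \right)} = \left(-568 + s\right) \left(s + s^{3}\right)$
$\sqrt{478556 + U{\left(-62 \right)}} = \sqrt{478556 - 62 \left(-568 - 62 + \left(-62\right)^{3} - 568 \left(-62\right)^{2}\right)} = \sqrt{478556 - 62 \left(-568 - 62 - 238328 - 2183392\right)} = \sqrt{478556 - -150185700} = \sqrt{478556 + 150185700} = \sqrt{150664256} = 8 \sqrt{2354129}$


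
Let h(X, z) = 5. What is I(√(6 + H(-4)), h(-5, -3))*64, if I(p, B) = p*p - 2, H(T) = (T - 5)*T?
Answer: 2560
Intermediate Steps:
H(T) = T*(-5 + T) (H(T) = (-5 + T)*T = T*(-5 + T))
I(p, B) = -2 + p² (I(p, B) = p² - 2 = -2 + p²)
I(√(6 + H(-4)), h(-5, -3))*64 = (-2 + (√(6 - 4*(-5 - 4)))²)*64 = (-2 + (√(6 - 4*(-9)))²)*64 = (-2 + (√(6 + 36))²)*64 = (-2 + (√42)²)*64 = (-2 + 42)*64 = 40*64 = 2560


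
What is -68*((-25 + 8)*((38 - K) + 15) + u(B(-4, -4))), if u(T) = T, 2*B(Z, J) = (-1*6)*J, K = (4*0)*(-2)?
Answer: 60452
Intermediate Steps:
K = 0 (K = 0*(-2) = 0)
B(Z, J) = -3*J (B(Z, J) = ((-1*6)*J)/2 = (-6*J)/2 = -3*J)
-68*((-25 + 8)*((38 - K) + 15) + u(B(-4, -4))) = -68*((-25 + 8)*((38 - 1*0) + 15) - 3*(-4)) = -68*(-17*((38 + 0) + 15) + 12) = -68*(-17*(38 + 15) + 12) = -68*(-17*53 + 12) = -68*(-901 + 12) = -68*(-889) = 60452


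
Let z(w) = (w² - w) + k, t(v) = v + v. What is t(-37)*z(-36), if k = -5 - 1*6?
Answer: -97754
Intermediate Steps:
k = -11 (k = -5 - 6 = -11)
t(v) = 2*v
z(w) = -11 + w² - w (z(w) = (w² - w) - 11 = -11 + w² - w)
t(-37)*z(-36) = (2*(-37))*(-11 + (-36)² - 1*(-36)) = -74*(-11 + 1296 + 36) = -74*1321 = -97754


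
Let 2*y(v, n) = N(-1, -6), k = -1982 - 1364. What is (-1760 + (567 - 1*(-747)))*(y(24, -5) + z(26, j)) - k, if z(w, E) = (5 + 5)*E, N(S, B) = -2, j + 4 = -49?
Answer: 240172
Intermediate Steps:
k = -3346
j = -53 (j = -4 - 49 = -53)
z(w, E) = 10*E
y(v, n) = -1 (y(v, n) = (1/2)*(-2) = -1)
(-1760 + (567 - 1*(-747)))*(y(24, -5) + z(26, j)) - k = (-1760 + (567 - 1*(-747)))*(-1 + 10*(-53)) - 1*(-3346) = (-1760 + (567 + 747))*(-1 - 530) + 3346 = (-1760 + 1314)*(-531) + 3346 = -446*(-531) + 3346 = 236826 + 3346 = 240172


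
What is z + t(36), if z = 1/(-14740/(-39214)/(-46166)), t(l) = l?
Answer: -452455721/3685 ≈ -1.2278e+5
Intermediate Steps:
z = -452588381/3685 (z = 1/(-14740*(-1/39214)*(-1/46166)) = 1/((7370/19607)*(-1/46166)) = 1/(-3685/452588381) = -452588381/3685 ≈ -1.2282e+5)
z + t(36) = -452588381/3685 + 36 = -452455721/3685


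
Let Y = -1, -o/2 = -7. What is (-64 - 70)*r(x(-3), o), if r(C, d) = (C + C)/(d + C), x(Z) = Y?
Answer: 268/13 ≈ 20.615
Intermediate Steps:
o = 14 (o = -2*(-7) = 14)
x(Z) = -1
r(C, d) = 2*C/(C + d) (r(C, d) = (2*C)/(C + d) = 2*C/(C + d))
(-64 - 70)*r(x(-3), o) = (-64 - 70)*(2*(-1)/(-1 + 14)) = -268*(-1)/13 = -134*(-2/13) = 268/13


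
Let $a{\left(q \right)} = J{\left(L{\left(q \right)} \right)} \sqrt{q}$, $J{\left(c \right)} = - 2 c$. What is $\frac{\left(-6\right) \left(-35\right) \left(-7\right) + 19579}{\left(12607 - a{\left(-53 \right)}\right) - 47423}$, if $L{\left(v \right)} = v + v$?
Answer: $- \frac{39405184}{75908493} + \frac{959777 i \sqrt{53}}{303633972} \approx -0.51911 + 0.023012 i$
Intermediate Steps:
$L{\left(v \right)} = 2 v$
$a{\left(q \right)} = - 4 q^{\frac{3}{2}}$ ($a{\left(q \right)} = - 2 \cdot 2 q \sqrt{q} = - 4 q \sqrt{q} = - 4 q^{\frac{3}{2}}$)
$\frac{\left(-6\right) \left(-35\right) \left(-7\right) + 19579}{\left(12607 - a{\left(-53 \right)}\right) - 47423} = \frac{\left(-6\right) \left(-35\right) \left(-7\right) + 19579}{\left(12607 - - 4 \left(-53\right)^{\frac{3}{2}}\right) - 47423} = \frac{210 \left(-7\right) + 19579}{\left(12607 - - 4 \left(- 53 i \sqrt{53}\right)\right) - 47423} = \frac{-1470 + 19579}{\left(12607 - 212 i \sqrt{53}\right) - 47423} = \frac{18109}{\left(12607 - 212 i \sqrt{53}\right) - 47423} = \frac{18109}{-34816 - 212 i \sqrt{53}}$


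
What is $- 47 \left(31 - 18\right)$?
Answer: $-611$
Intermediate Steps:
$- 47 \left(31 - 18\right) = \left(-47\right) 13 = -611$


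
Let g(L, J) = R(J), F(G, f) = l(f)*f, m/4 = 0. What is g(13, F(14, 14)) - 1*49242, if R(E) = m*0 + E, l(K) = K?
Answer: -49046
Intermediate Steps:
m = 0 (m = 4*0 = 0)
R(E) = E (R(E) = 0*0 + E = 0 + E = E)
F(G, f) = f**2 (F(G, f) = f*f = f**2)
g(L, J) = J
g(13, F(14, 14)) - 1*49242 = 14**2 - 1*49242 = 196 - 49242 = -49046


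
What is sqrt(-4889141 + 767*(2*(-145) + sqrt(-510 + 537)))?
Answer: sqrt(-5111571 + 2301*sqrt(3)) ≈ 2260.0*I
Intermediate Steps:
sqrt(-4889141 + 767*(2*(-145) + sqrt(-510 + 537))) = sqrt(-4889141 + 767*(-290 + sqrt(27))) = sqrt(-4889141 + 767*(-290 + 3*sqrt(3))) = sqrt(-4889141 + (-222430 + 2301*sqrt(3))) = sqrt(-5111571 + 2301*sqrt(3))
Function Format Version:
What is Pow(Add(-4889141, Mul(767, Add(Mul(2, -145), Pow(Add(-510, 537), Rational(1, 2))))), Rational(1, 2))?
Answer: Pow(Add(-5111571, Mul(2301, Pow(3, Rational(1, 2)))), Rational(1, 2)) ≈ Mul(2260.0, I)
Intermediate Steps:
Pow(Add(-4889141, Mul(767, Add(Mul(2, -145), Pow(Add(-510, 537), Rational(1, 2))))), Rational(1, 2)) = Pow(Add(-4889141, Mul(767, Add(-290, Pow(27, Rational(1, 2))))), Rational(1, 2)) = Pow(Add(-4889141, Mul(767, Add(-290, Mul(3, Pow(3, Rational(1, 2)))))), Rational(1, 2)) = Pow(Add(-4889141, Add(-222430, Mul(2301, Pow(3, Rational(1, 2))))), Rational(1, 2)) = Pow(Add(-5111571, Mul(2301, Pow(3, Rational(1, 2)))), Rational(1, 2))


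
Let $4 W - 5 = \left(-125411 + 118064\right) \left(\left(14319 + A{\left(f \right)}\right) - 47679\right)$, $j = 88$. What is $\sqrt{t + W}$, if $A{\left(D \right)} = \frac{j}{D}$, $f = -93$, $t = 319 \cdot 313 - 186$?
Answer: $\frac{\sqrt{245501521}}{2} \approx 7834.2$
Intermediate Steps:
$t = 99661$ ($t = 99847 - 186 = 99661$)
$A{\left(D \right)} = \frac{88}{D}$
$W = \frac{245102877}{4}$ ($W = \frac{5}{4} + \frac{\left(-125411 + 118064\right) \left(\left(14319 + \frac{88}{-93}\right) - 47679\right)}{4} = \frac{5}{4} + \frac{\left(-7347\right) \left(\left(14319 + 88 \left(- \frac{1}{93}\right)\right) - 47679\right)}{4} = \frac{5}{4} + \frac{\left(-7347\right) \left(\left(14319 - \frac{88}{93}\right) - 47679\right)}{4} = \frac{5}{4} + \frac{\left(-7347\right) \left(\frac{1331579}{93} - 47679\right)}{4} = \frac{5}{4} + \frac{\left(-7347\right) \left(- \frac{3102568}{93}\right)}{4} = \frac{5}{4} + \frac{1}{4} \cdot 245102872 = \frac{5}{4} + 61275718 = \frac{245102877}{4} \approx 6.1276 \cdot 10^{7}$)
$\sqrt{t + W} = \sqrt{99661 + \frac{245102877}{4}} = \sqrt{\frac{245501521}{4}} = \frac{\sqrt{245501521}}{2}$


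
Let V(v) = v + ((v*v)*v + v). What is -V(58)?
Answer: -195228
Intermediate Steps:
V(v) = v³ + 2*v (V(v) = v + (v²*v + v) = v + (v³ + v) = v + (v + v³) = v³ + 2*v)
-V(58) = -58*(2 + 58²) = -58*(2 + 3364) = -58*3366 = -1*195228 = -195228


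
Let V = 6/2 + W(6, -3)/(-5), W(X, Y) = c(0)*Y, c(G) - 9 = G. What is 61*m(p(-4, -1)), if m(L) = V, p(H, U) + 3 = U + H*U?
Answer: 2562/5 ≈ 512.40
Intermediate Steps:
c(G) = 9 + G
p(H, U) = -3 + U + H*U (p(H, U) = -3 + (U + H*U) = -3 + U + H*U)
W(X, Y) = 9*Y (W(X, Y) = (9 + 0)*Y = 9*Y)
V = 42/5 (V = 6/2 + (9*(-3))/(-5) = 6*(½) - 27*(-⅕) = 3 + 27/5 = 42/5 ≈ 8.4000)
m(L) = 42/5
61*m(p(-4, -1)) = 61*(42/5) = 2562/5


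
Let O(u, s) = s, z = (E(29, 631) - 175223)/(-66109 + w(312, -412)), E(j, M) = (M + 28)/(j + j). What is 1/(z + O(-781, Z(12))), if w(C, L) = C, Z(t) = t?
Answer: 3816226/55956987 ≈ 0.068199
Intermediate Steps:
E(j, M) = (28 + M)/(2*j) (E(j, M) = (28 + M)/((2*j)) = (28 + M)*(1/(2*j)) = (28 + M)/(2*j))
z = 10162275/3816226 (z = ((½)*(28 + 631)/29 - 175223)/(-66109 + 312) = ((½)*(1/29)*659 - 175223)/(-65797) = (659/58 - 175223)*(-1/65797) = -10162275/58*(-1/65797) = 10162275/3816226 ≈ 2.6629)
1/(z + O(-781, Z(12))) = 1/(10162275/3816226 + 12) = 1/(55956987/3816226) = 3816226/55956987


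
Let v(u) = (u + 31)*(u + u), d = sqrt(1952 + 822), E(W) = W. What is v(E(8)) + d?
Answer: 624 + sqrt(2774) ≈ 676.67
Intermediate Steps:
d = sqrt(2774) ≈ 52.669
v(u) = 2*u*(31 + u) (v(u) = (31 + u)*(2*u) = 2*u*(31 + u))
v(E(8)) + d = 2*8*(31 + 8) + sqrt(2774) = 2*8*39 + sqrt(2774) = 624 + sqrt(2774)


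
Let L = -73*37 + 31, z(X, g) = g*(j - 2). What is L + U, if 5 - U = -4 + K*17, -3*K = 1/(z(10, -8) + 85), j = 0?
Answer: -806266/303 ≈ -2660.9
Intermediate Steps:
z(X, g) = -2*g (z(X, g) = g*(0 - 2) = g*(-2) = -2*g)
K = -1/303 (K = -1/(3*(-2*(-8) + 85)) = -1/(3*(16 + 85)) = -1/3/101 = -1/3*1/101 = -1/303 ≈ -0.0033003)
U = 2744/303 (U = 5 - (-4 - 1/303*17) = 5 - (-4 - 17/303) = 5 - 1*(-1229/303) = 5 + 1229/303 = 2744/303 ≈ 9.0561)
L = -2670 (L = -2701 + 31 = -2670)
L + U = -2670 + 2744/303 = -806266/303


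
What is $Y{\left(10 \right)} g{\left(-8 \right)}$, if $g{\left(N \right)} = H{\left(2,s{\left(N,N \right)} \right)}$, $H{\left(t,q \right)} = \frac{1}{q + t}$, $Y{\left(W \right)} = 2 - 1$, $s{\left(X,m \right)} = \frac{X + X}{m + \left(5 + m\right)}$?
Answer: $\frac{11}{38} \approx 0.28947$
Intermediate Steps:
$s{\left(X,m \right)} = \frac{2 X}{5 + 2 m}$
$Y{\left(W \right)} = 1$
$g{\left(N \right)} = \frac{1}{2 + \frac{2 N}{5 + 2 N}}$ ($g{\left(N \right)} = \frac{1}{\frac{2 N}{5 + 2 N} + 2} = \frac{1}{2 + \frac{2 N}{5 + 2 N}}$)
$Y{\left(10 \right)} g{\left(-8 \right)} = 1 \frac{5 + 2 \left(-8\right)}{2 \left(5 + 3 \left(-8\right)\right)} = 1 \frac{5 - 16}{2 \left(5 - 24\right)} = 1 \cdot \frac{1}{2} \frac{1}{-19} \left(-11\right) = 1 \cdot \frac{1}{2} \left(- \frac{1}{19}\right) \left(-11\right) = 1 \cdot \frac{11}{38} = \frac{11}{38}$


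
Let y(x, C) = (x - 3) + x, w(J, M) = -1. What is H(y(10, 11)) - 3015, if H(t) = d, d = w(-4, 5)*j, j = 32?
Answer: -3047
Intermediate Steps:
y(x, C) = -3 + 2*x (y(x, C) = (-3 + x) + x = -3 + 2*x)
d = -32 (d = -1*32 = -32)
H(t) = -32
H(y(10, 11)) - 3015 = -32 - 3015 = -3047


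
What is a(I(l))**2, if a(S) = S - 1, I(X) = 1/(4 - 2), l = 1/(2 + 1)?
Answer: 1/4 ≈ 0.25000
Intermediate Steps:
l = 1/3 ≈ 0.33333
I(X) = 1/2
a(S) = -1 + S
a(I(l))**2 = (-1 + 1/2)**2 = (-1/2)**2 = 1/4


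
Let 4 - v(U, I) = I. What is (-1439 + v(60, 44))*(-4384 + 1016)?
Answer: 4981272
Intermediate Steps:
v(U, I) = 4 - I
(-1439 + v(60, 44))*(-4384 + 1016) = (-1439 + (4 - 1*44))*(-4384 + 1016) = (-1439 + (4 - 44))*(-3368) = (-1439 - 40)*(-3368) = -1479*(-3368) = 4981272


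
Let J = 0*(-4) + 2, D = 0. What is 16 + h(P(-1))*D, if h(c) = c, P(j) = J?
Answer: 16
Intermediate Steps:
J = 2 (J = 0 + 2 = 2)
P(j) = 2
16 + h(P(-1))*D = 16 + 2*0 = 16 + 0 = 16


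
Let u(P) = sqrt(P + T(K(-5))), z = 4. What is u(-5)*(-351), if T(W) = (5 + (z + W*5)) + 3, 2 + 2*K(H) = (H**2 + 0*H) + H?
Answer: -702*sqrt(13) ≈ -2531.1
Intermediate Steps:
K(H) = -1 + H/2 + H**2/2 (K(H) = -1 + ((H**2 + 0*H) + H)/2 = -1 + ((H**2 + 0) + H)/2 = -1 + (H**2 + H)/2 = -1 + (H + H**2)/2 = -1 + (H/2 + H**2/2) = -1 + H/2 + H**2/2)
T(W) = 12 + 5*W (T(W) = (5 + (4 + W*5)) + 3 = (5 + (4 + 5*W)) + 3 = (9 + 5*W) + 3 = 12 + 5*W)
u(P) = sqrt(57 + P) (u(P) = sqrt(P + (12 + 5*(-1 + (1/2)*(-5) + (1/2)*(-5)**2))) = sqrt(P + (12 + 5*(-1 - 5/2 + (1/2)*25))) = sqrt(P + (12 + 5*(-1 - 5/2 + 25/2))) = sqrt(P + (12 + 5*9)) = sqrt(P + (12 + 45)) = sqrt(P + 57) = sqrt(57 + P))
u(-5)*(-351) = sqrt(57 - 5)*(-351) = sqrt(52)*(-351) = (2*sqrt(13))*(-351) = -702*sqrt(13)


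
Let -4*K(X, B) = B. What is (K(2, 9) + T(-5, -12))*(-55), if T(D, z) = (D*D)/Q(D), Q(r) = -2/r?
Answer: -13255/4 ≈ -3313.8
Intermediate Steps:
K(X, B) = -B/4
T(D, z) = -D³/2 (T(D, z) = (D*D)/((-2/D)) = D²*(-D/2) = -D³/2)
(K(2, 9) + T(-5, -12))*(-55) = (-¼*9 - ½*(-5)³)*(-55) = (-9/4 - ½*(-125))*(-55) = (-9/4 + 125/2)*(-55) = (241/4)*(-55) = -13255/4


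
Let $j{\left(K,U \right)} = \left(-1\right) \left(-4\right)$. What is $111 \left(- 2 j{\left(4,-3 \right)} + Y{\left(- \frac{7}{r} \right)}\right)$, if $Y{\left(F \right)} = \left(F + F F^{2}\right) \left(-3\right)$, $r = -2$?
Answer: $- \frac{130647}{8} \approx -16331.0$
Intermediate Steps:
$j{\left(K,U \right)} = 4$
$Y{\left(F \right)} = - 3 F - 3 F^{3}$ ($Y{\left(F \right)} = \left(F + F^{3}\right) \left(-3\right) = - 3 F - 3 F^{3}$)
$111 \left(- 2 j{\left(4,-3 \right)} + Y{\left(- \frac{7}{r} \right)}\right) = 111 \left(\left(-2\right) 4 - 3 \left(- \frac{7}{-2}\right) \left(1 + \left(- \frac{7}{-2}\right)^{2}\right)\right) = 111 \left(-8 - 3 \left(\left(-7\right) \left(- \frac{1}{2}\right)\right) \left(1 + \left(\left(-7\right) \left(- \frac{1}{2}\right)\right)^{2}\right)\right) = 111 \left(-8 - \frac{21 \left(1 + \left(\frac{7}{2}\right)^{2}\right)}{2}\right) = 111 \left(-8 - \frac{21 \left(1 + \frac{49}{4}\right)}{2}\right) = 111 \left(-8 - \frac{21}{2} \cdot \frac{53}{4}\right) = 111 \left(-8 - \frac{1113}{8}\right) = 111 \left(- \frac{1177}{8}\right) = - \frac{130647}{8}$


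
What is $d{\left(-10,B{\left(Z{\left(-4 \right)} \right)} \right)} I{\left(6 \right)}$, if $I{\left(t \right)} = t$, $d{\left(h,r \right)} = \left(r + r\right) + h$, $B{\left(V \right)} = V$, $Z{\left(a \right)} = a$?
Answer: $-108$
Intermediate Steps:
$d{\left(h,r \right)} = h + 2 r$ ($d{\left(h,r \right)} = 2 r + h = h + 2 r$)
$d{\left(-10,B{\left(Z{\left(-4 \right)} \right)} \right)} I{\left(6 \right)} = \left(-10 + 2 \left(-4\right)\right) 6 = \left(-10 - 8\right) 6 = \left(-18\right) 6 = -108$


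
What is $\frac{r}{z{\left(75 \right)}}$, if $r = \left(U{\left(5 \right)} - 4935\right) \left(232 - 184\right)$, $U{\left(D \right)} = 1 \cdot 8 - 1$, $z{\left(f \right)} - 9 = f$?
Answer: $-2816$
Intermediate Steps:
$z{\left(f \right)} = 9 + f$
$U{\left(D \right)} = 7$ ($U{\left(D \right)} = 8 - 1 = 7$)
$r = -236544$ ($r = \left(7 - 4935\right) \left(232 - 184\right) = \left(-4928\right) 48 = -236544$)
$\frac{r}{z{\left(75 \right)}} = - \frac{236544}{9 + 75} = - \frac{236544}{84} = \left(-236544\right) \frac{1}{84} = -2816$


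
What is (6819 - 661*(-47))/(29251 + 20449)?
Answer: 18943/24850 ≈ 0.76229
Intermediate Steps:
(6819 - 661*(-47))/(29251 + 20449) = (6819 + 31067)/49700 = 37886*(1/49700) = 18943/24850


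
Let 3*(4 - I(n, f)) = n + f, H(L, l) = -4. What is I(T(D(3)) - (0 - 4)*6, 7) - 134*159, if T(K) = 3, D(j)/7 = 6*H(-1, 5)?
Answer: -63940/3 ≈ -21313.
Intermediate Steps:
D(j) = -168 (D(j) = 7*(6*(-4)) = 7*(-24) = -168)
I(n, f) = 4 - f/3 - n/3 (I(n, f) = 4 - (n + f)/3 = 4 - (f + n)/3 = 4 + (-f/3 - n/3) = 4 - f/3 - n/3)
I(T(D(3)) - (0 - 4)*6, 7) - 134*159 = (4 - ⅓*7 - (3 - (0 - 4)*6)/3) - 134*159 = (4 - 7/3 - (3 - (-4)*6)/3) - 21306 = (4 - 7/3 - (3 - 1*(-24))/3) - 21306 = (4 - 7/3 - (3 + 24)/3) - 21306 = (4 - 7/3 - ⅓*27) - 21306 = (4 - 7/3 - 9) - 21306 = -22/3 - 21306 = -63940/3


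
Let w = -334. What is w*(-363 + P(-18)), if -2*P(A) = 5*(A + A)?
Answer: 91182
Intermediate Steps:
P(A) = -5*A (P(A) = -5*(A + A)/2 = -5*2*A/2 = -5*A)
w*(-363 + P(-18)) = -334*(-363 - 5*(-18)) = -334*(-363 + 90) = -334*(-273) = 91182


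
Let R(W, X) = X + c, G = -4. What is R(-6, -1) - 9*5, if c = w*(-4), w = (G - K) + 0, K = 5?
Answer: -10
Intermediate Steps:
w = -9 (w = (-4 - 1*5) + 0 = (-4 - 5) + 0 = -9 + 0 = -9)
c = 36 (c = -9*(-4) = 36)
R(W, X) = 36 + X (R(W, X) = X + 36 = 36 + X)
R(-6, -1) - 9*5 = (36 - 1) - 9*5 = 35 - 45 = -10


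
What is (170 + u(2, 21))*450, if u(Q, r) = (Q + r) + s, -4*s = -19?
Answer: 177975/2 ≈ 88988.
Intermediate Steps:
s = 19/4 (s = -¼*(-19) = 19/4 ≈ 4.7500)
u(Q, r) = 19/4 + Q + r (u(Q, r) = (Q + r) + 19/4 = 19/4 + Q + r)
(170 + u(2, 21))*450 = (170 + (19/4 + 2 + 21))*450 = (170 + 111/4)*450 = (791/4)*450 = 177975/2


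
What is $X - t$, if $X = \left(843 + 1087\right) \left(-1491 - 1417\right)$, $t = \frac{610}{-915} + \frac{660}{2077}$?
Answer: $- \frac{34971111466}{6231} \approx -5.6124 \cdot 10^{6}$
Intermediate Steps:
$t = - \frac{2174}{6231}$ ($t = 610 \left(- \frac{1}{915}\right) + 660 \cdot \frac{1}{2077} = - \frac{2}{3} + \frac{660}{2077} = - \frac{2174}{6231} \approx -0.3489$)
$X = -5612440$ ($X = 1930 \left(-2908\right) = -5612440$)
$X - t = -5612440 - - \frac{2174}{6231} = -5612440 + \frac{2174}{6231} = - \frac{34971111466}{6231}$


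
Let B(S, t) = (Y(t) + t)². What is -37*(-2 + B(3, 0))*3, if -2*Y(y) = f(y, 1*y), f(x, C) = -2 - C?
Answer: 111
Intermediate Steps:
Y(y) = 1 + y/2 (Y(y) = -(-2 - y)/2 = 1 + y/2)
B(S, t) = (1 + 3*t/2)² (B(S, t) = ((1 + t/2) + t)² = (1 + 3*t/2)²)
-37*(-2 + B(3, 0))*3 = -37*(-2 + (2 + 3*0)²/4)*3 = -37*(-2 + (2 + 0)²/4)*3 = -37*(-2 + (¼)*2²)*3 = -37*(-2 + (¼)*4)*3 = -37*(-2 + 1)*3 = -37*(-1)*3 = 37*3 = 111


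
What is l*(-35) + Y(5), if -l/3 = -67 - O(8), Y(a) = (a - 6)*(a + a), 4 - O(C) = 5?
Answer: -6940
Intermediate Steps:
O(C) = -1 (O(C) = 4 - 1*5 = 4 - 5 = -1)
Y(a) = 2*a*(-6 + a) (Y(a) = (-6 + a)*(2*a) = 2*a*(-6 + a))
l = 198 (l = -3*(-67 - 1*(-1)) = -3*(-67 + 1) = -3*(-66) = 198)
l*(-35) + Y(5) = 198*(-35) + 2*5*(-6 + 5) = -6930 + 2*5*(-1) = -6930 - 10 = -6940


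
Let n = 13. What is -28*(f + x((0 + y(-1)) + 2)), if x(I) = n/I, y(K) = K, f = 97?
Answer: -3080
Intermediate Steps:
x(I) = 13/I
-28*(f + x((0 + y(-1)) + 2)) = -28*(97 + 13/((0 - 1) + 2)) = -28*(97 + 13/(-1 + 2)) = -28*(97 + 13/1) = -28*(97 + 13*1) = -28*(97 + 13) = -28*110 = -3080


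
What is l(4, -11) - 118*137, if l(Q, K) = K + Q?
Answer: -16173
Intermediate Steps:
l(4, -11) - 118*137 = (-11 + 4) - 118*137 = -7 - 16166 = -16173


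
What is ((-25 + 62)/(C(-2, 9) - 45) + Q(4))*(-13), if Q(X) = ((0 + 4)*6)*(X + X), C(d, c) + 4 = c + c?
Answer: -76895/31 ≈ -2480.5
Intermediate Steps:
C(d, c) = -4 + 2*c (C(d, c) = -4 + (c + c) = -4 + 2*c)
Q(X) = 48*X (Q(X) = (4*6)*(2*X) = 24*(2*X) = 48*X)
((-25 + 62)/(C(-2, 9) - 45) + Q(4))*(-13) = ((-25 + 62)/((-4 + 2*9) - 45) + 48*4)*(-13) = (37/((-4 + 18) - 45) + 192)*(-13) = (37/(14 - 45) + 192)*(-13) = (37/(-31) + 192)*(-13) = (37*(-1/31) + 192)*(-13) = (-37/31 + 192)*(-13) = (5915/31)*(-13) = -76895/31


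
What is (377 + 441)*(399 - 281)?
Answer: 96524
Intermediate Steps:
(377 + 441)*(399 - 281) = 818*118 = 96524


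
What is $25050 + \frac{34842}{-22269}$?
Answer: $\frac{185934536}{7423} \approx 25048.0$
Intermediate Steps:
$25050 + \frac{34842}{-22269} = 25050 + 34842 \left(- \frac{1}{22269}\right) = 25050 - \frac{11614}{7423} = \frac{185934536}{7423}$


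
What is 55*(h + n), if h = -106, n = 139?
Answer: 1815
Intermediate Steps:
55*(h + n) = 55*(-106 + 139) = 55*33 = 1815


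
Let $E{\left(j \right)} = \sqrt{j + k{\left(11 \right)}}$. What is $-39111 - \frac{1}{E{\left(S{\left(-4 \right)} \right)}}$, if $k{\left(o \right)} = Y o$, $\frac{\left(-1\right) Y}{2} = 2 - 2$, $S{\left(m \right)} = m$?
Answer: $-39111 + \frac{i}{2} \approx -39111.0 + 0.5 i$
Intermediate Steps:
$Y = 0$ ($Y = - 2 \left(2 - 2\right) = \left(-2\right) 0 = 0$)
$k{\left(o \right)} = 0$ ($k{\left(o \right)} = 0 o = 0$)
$E{\left(j \right)} = \sqrt{j}$ ($E{\left(j \right)} = \sqrt{j + 0} = \sqrt{j}$)
$-39111 - \frac{1}{E{\left(S{\left(-4 \right)} \right)}} = -39111 - \frac{1}{\sqrt{-4}} = -39111 - \frac{1}{2 i} = -39111 - - \frac{i}{2} = -39111 + \frac{i}{2}$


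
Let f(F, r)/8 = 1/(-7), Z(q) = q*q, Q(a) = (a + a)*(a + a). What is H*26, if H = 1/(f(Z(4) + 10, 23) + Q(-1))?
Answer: 91/10 ≈ 9.1000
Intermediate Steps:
Q(a) = 4*a² (Q(a) = (2*a)*(2*a) = 4*a²)
Z(q) = q²
f(F, r) = -8/7 (f(F, r) = 8/(-7) = 8*(-⅐) = -8/7)
H = 7/20 (H = 1/(-8/7 + 4*(-1)²) = 1/(-8/7 + 4*1) = 1/(-8/7 + 4) = 1/(20/7) = 7/20 ≈ 0.35000)
H*26 = (7/20)*26 = 91/10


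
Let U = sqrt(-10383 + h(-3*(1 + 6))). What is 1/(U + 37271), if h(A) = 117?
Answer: 37271/1389137707 - I*sqrt(10266)/1389137707 ≈ 2.683e-5 - 7.2938e-8*I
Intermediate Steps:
U = I*sqrt(10266) (U = sqrt(-10383 + 117) = sqrt(-10266) = I*sqrt(10266) ≈ 101.32*I)
1/(U + 37271) = 1/(I*sqrt(10266) + 37271) = 1/(37271 + I*sqrt(10266))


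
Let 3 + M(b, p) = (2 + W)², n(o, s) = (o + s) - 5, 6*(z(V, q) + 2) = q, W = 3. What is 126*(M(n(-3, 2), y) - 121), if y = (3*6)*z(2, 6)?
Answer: -12474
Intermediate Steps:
z(V, q) = -2 + q/6
y = -18 (y = (3*6)*(-2 + (⅙)*6) = 18*(-2 + 1) = 18*(-1) = -18)
n(o, s) = -5 + o + s
M(b, p) = 22 (M(b, p) = -3 + (2 + 3)² = -3 + 5² = -3 + 25 = 22)
126*(M(n(-3, 2), y) - 121) = 126*(22 - 121) = 126*(-99) = -12474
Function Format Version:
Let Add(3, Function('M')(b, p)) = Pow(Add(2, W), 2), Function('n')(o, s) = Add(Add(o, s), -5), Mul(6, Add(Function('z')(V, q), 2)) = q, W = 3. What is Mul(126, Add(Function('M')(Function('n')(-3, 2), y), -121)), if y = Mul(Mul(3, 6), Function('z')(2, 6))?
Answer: -12474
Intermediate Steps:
Function('z')(V, q) = Add(-2, Mul(Rational(1, 6), q))
y = -18 (y = Mul(Mul(3, 6), Add(-2, Mul(Rational(1, 6), 6))) = Mul(18, Add(-2, 1)) = Mul(18, -1) = -18)
Function('n')(o, s) = Add(-5, o, s)
Function('M')(b, p) = 22 (Function('M')(b, p) = Add(-3, Pow(Add(2, 3), 2)) = Add(-3, Pow(5, 2)) = Add(-3, 25) = 22)
Mul(126, Add(Function('M')(Function('n')(-3, 2), y), -121)) = Mul(126, Add(22, -121)) = Mul(126, -99) = -12474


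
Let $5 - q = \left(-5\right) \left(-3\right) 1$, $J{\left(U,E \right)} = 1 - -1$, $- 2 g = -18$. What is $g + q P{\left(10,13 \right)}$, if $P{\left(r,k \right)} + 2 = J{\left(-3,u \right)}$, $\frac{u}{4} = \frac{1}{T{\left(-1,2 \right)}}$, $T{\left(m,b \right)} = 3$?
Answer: $9$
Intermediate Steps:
$g = 9$ ($g = \left(- \frac{1}{2}\right) \left(-18\right) = 9$)
$u = \frac{4}{3} \approx 1.3333$
$J{\left(U,E \right)} = 2$ ($J{\left(U,E \right)} = 1 + 1 = 2$)
$P{\left(r,k \right)} = 0$ ($P{\left(r,k \right)} = -2 + 2 = 0$)
$q = -10$ ($q = 5 - \left(-5\right) \left(-3\right) 1 = 5 - 15 \cdot 1 = 5 - 15 = -10$)
$g + q P{\left(10,13 \right)} = 9 - 0 = 9 + 0 = 9$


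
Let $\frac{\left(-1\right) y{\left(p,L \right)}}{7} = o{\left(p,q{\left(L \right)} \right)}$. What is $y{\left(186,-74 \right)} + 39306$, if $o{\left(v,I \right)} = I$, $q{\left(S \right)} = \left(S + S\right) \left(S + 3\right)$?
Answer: $-34250$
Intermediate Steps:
$q{\left(S \right)} = 2 S \left(3 + S\right)$
$y{\left(p,L \right)} = - 14 L \left(3 + L\right)$ ($y{\left(p,L \right)} = - 7 \cdot 2 L \left(3 + L\right) = - 14 L \left(3 + L\right)$)
$y{\left(186,-74 \right)} + 39306 = \left(-14\right) \left(-74\right) \left(3 - 74\right) + 39306 = \left(-14\right) \left(-74\right) \left(-71\right) + 39306 = -73556 + 39306 = -34250$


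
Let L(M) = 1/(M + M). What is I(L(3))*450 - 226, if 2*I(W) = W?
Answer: -377/2 ≈ -188.50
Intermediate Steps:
L(M) = 1/(2*M)
I(W) = W/2
I(L(3))*450 - 226 = (((1/2)/3)/2)*450 - 226 = (((1/2)*(1/3))/2)*450 - 226 = ((1/2)*(1/6))*450 - 226 = (1/12)*450 - 226 = 75/2 - 226 = -377/2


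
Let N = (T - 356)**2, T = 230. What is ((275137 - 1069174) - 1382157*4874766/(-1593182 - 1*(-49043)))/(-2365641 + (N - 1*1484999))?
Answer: -612398716791/657934294244 ≈ -0.93079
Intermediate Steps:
N = 15876 (N = (230 - 356)**2 = (-126)**2 = 15876)
((275137 - 1069174) - 1382157*4874766/(-1593182 - 1*(-49043)))/(-2365641 + (N - 1*1484999)) = ((275137 - 1069174) - 1382157*4874766/(-1593182 - 1*(-49043)))/(-2365641 + (15876 - 1*1484999)) = (-794037 - 1382157*4874766/(-1593182 + 49043))/(-2365641 + (15876 - 1484999)) = (-794037 - 1382157/((-1544139*1/4874766)))/(-2365641 - 1469123) = (-794037 - 1382157/(-514713/1624922))/(-3834764) = (-794037 - 1382157*(-1624922/514713))*(-1/3834764) = (-794037 + 748632438918/171571)*(-1/3834764) = (612398716791/171571)*(-1/3834764) = -612398716791/657934294244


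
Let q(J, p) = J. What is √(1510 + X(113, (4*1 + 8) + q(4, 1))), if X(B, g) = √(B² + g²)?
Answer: √(1510 + 5*√521) ≈ 40.300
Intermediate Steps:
√(1510 + X(113, (4*1 + 8) + q(4, 1))) = √(1510 + √(113² + ((4*1 + 8) + 4)²)) = √(1510 + √(12769 + ((4 + 8) + 4)²)) = √(1510 + √(12769 + (12 + 4)²)) = √(1510 + √(12769 + 16²)) = √(1510 + √(12769 + 256)) = √(1510 + √13025) = √(1510 + 5*√521)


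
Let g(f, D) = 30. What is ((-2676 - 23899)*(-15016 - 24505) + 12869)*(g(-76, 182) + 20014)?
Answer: 21051881351536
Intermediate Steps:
((-2676 - 23899)*(-15016 - 24505) + 12869)*(g(-76, 182) + 20014) = ((-2676 - 23899)*(-15016 - 24505) + 12869)*(30 + 20014) = (-26575*(-39521) + 12869)*20044 = (1050270575 + 12869)*20044 = 1050283444*20044 = 21051881351536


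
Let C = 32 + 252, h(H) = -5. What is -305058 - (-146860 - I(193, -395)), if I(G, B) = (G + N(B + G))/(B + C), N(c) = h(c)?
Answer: -17560166/111 ≈ -1.5820e+5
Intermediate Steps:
N(c) = -5
C = 284
I(G, B) = (-5 + G)/(284 + B) (I(G, B) = (G - 5)/(B + 284) = (-5 + G)/(284 + B))
-305058 - (-146860 - I(193, -395)) = -305058 - (-146860 - (-5 + 193)/(284 - 395)) = -305058 - (-146860 - 188/(-111)) = -305058 - (-146860 - (-1)*188/111) = -305058 - (-146860 - 1*(-188/111)) = -305058 - (-146860 + 188/111) = -305058 - 1*(-16301272/111) = -305058 + 16301272/111 = -17560166/111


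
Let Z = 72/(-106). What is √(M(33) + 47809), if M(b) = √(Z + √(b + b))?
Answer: √(134295481 + 53*√53*√(-36 + 53*√66))/53 ≈ 218.66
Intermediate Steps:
Z = -36/53 (Z = 72*(-1/106) = -36/53 ≈ -0.67924)
M(b) = √(-36/53 + √2*√b) (M(b) = √(-36/53 + √(b + b)) = √(-36/53 + √(2*b)) = √(-36/53 + √2*√b))
√(M(33) + 47809) = √(√(-1908 + 2809*√2*√33)/53 + 47809) = √(√(-1908 + 2809*√66)/53 + 47809) = √(47809 + √(-1908 + 2809*√66)/53)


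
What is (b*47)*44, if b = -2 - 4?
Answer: -12408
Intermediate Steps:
b = -6
(b*47)*44 = -6*47*44 = -282*44 = -12408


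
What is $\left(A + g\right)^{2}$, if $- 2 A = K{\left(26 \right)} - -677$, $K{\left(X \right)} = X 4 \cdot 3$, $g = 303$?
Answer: $\frac{146689}{4} \approx 36672.0$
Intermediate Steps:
$K{\left(X \right)} = 12 X$ ($K{\left(X \right)} = X 12 = 12 X$)
$A = - \frac{989}{2}$ ($A = - \frac{12 \cdot 26 - -677}{2} = - \frac{312 + 677}{2} = \left(- \frac{1}{2}\right) 989 = - \frac{989}{2} \approx -494.5$)
$\left(A + g\right)^{2} = \left(- \frac{989}{2} + 303\right)^{2} = \left(- \frac{383}{2}\right)^{2} = \frac{146689}{4}$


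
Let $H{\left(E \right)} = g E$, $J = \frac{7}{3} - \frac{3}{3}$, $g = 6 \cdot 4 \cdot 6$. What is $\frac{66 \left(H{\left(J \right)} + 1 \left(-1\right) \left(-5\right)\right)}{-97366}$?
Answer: $- \frac{6501}{48683} \approx -0.13354$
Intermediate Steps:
$g = 144$ ($g = 24 \cdot 6 = 144$)
$J = \frac{4}{3}$ ($J = 7 \cdot \frac{1}{3} - 1 = \frac{7}{3} - 1 = \frac{4}{3} \approx 1.3333$)
$H{\left(E \right)} = 144 E$
$\frac{66 \left(H{\left(J \right)} + 1 \left(-1\right) \left(-5\right)\right)}{-97366} = \frac{66 \left(144 \cdot \frac{4}{3} + 1 \left(-1\right) \left(-5\right)\right)}{-97366} = 66 \left(192 - -5\right) \left(- \frac{1}{97366}\right) = 66 \left(192 + 5\right) \left(- \frac{1}{97366}\right) = 66 \cdot 197 \left(- \frac{1}{97366}\right) = 13002 \left(- \frac{1}{97366}\right) = - \frac{6501}{48683}$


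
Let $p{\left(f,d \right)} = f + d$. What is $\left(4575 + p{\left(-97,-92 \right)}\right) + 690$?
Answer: $5076$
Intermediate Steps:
$p{\left(f,d \right)} = d + f$
$\left(4575 + p{\left(-97,-92 \right)}\right) + 690 = \left(4575 - 189\right) + 690 = 4386 + 690 = 5076$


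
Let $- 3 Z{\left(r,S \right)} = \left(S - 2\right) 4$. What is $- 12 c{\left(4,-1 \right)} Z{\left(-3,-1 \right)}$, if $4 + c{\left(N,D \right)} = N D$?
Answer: $384$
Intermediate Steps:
$c{\left(N,D \right)} = -4 + D N$ ($c{\left(N,D \right)} = -4 + N D = -4 + D N$)
$Z{\left(r,S \right)} = \frac{8}{3} - \frac{4 S}{3}$ ($Z{\left(r,S \right)} = - \frac{\left(S - 2\right) 4}{3} = - \frac{\left(-2 + S\right) 4}{3} = - \frac{-8 + 4 S}{3} = \frac{8}{3} - \frac{4 S}{3}$)
$- 12 c{\left(4,-1 \right)} Z{\left(-3,-1 \right)} = - 12 \left(-4 - 4\right) \left(\frac{8}{3} - - \frac{4}{3}\right) = - 12 \left(-4 - 4\right) \left(\frac{8}{3} + \frac{4}{3}\right) = \left(-12\right) \left(-8\right) 4 = 96 \cdot 4 = 384$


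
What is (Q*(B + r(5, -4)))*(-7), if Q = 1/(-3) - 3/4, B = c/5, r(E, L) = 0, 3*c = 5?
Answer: 91/36 ≈ 2.5278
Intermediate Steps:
c = 5/3 (c = (⅓)*5 = 5/3 ≈ 1.6667)
B = ⅓ (B = (5/3)/5 = (5/3)*(⅕) = ⅓ ≈ 0.33333)
Q = -13/12 (Q = 1*(-⅓) - 3*¼ = -⅓ - ¾ = -13/12 ≈ -1.0833)
(Q*(B + r(5, -4)))*(-7) = -13*(⅓ + 0)/12*(-7) = -13/12*⅓*(-7) = -13/36*(-7) = 91/36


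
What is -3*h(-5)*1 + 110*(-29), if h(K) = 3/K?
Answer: -15941/5 ≈ -3188.2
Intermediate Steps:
-3*h(-5)*1 + 110*(-29) = -9/(-5)*1 + 110*(-29) = -9*(-1)/5*1 - 3190 = -3*(-3/5)*1 - 3190 = (9/5)*1 - 3190 = 9/5 - 3190 = -15941/5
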